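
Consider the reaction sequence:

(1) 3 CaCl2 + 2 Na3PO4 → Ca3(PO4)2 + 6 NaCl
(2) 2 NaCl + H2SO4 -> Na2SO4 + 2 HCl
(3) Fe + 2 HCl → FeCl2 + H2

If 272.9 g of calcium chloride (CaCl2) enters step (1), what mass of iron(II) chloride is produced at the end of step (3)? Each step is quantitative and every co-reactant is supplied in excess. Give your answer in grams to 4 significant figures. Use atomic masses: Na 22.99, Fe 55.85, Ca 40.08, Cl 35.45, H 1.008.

M(CaCl2) = 40.08 + 2(35.45) = 110.98 g/mol.
M(FeCl2) = 55.85 + 2(35.45) = 126.75 g/mol.
n(CaCl2) = 272.9 / 110.98 = 2.4590 mol.
Reaction (1): CaCl2→NaCl ratio 3:6 ⇒ n(NaCl) = 4.9180 mol.
Reaction (2): NaCl→HCl ratio 2:2 ⇒ n(HCl) = 4.9180 mol.
Reaction (3): HCl→FeCl2 ratio 2:1 ⇒ n(FeCl2) = 2.4590 mol.
Mass of FeCl2 = 2.4590 × 126.75 = 311.68 g.

311.7 g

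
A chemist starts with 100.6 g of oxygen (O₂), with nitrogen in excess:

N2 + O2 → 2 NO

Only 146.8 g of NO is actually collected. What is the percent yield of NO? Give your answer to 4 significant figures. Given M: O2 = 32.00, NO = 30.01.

77.80 %

n(O2) = 100.60 g / 32.00 g/mol = 3.1437 mol.
From the equation the O2:NO mole ratio is 1:2, so n(NO) = 3.1437 × 2/1 = 6.2875 mol.
Mass of NO = 6.2875 mol × 30.01 g/mol = 188.69 g.
This is the theoretical yield. Percent yield = 146.8 g / 188.69 g × 100% = 77.800%.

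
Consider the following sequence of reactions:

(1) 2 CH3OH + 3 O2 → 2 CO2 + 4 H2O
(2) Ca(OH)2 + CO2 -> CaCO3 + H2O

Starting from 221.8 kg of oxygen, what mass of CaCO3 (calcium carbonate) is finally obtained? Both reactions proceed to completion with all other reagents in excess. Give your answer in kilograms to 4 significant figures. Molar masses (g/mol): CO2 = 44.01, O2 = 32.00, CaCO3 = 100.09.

221.8 kg = 221800 g.
n(O2) = 221800 / 32.00 = 6931.2 mol.
Step 1 gives a 3:2 ratio of O2 to CO2, so n(CO2) = 4620.8 mol.
In step 2 the CO2:CaCO3 ratio is 1:1, so n(CaCO3) = 4620.8 mol.
Mass of CaCO3 = 4620.8 × 100.09 = 462500 g = 462.5 kg.

462.5 kg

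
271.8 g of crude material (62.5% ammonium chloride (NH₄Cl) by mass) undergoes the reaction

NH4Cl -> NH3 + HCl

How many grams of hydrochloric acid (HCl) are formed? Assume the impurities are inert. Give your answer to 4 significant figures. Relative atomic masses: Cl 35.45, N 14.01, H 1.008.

Mass of pure NH4Cl = 271.8 g × 0.625 = 169.88 g.
M(NH4Cl) = 14.01 + 4(1.008) + 35.45 = 53.492 g/mol.
M(HCl) = 1.008 + 35.45 = 36.458 g/mol.
n(NH4Cl) = 169.88 g / 53.492 g/mol = 3.1757 mol.
From the equation the NH4Cl:HCl mole ratio is 1:1, so n(HCl) = 3.1757 × 1/1 = 3.1757 mol.
Mass of HCl = 3.1757 mol × 36.458 g/mol = 115.78 g.

115.8 g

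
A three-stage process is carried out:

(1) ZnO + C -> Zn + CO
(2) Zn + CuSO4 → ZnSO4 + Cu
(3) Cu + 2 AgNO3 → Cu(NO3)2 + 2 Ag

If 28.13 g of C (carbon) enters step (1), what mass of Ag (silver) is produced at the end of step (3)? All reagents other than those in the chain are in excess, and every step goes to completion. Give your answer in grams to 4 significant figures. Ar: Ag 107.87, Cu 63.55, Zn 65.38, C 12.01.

M(C) = 12.01 g/mol.
M(Ag) = 107.87 g/mol.
n(C) = 28.13 / 12.01 = 2.3422 mol.
Reaction (1): C→Zn ratio 1:1 ⇒ n(Zn) = 2.3422 mol.
Reaction (2): Zn→Cu ratio 1:1 ⇒ n(Cu) = 2.3422 mol.
Reaction (3): Cu→Ag ratio 1:2 ⇒ n(Ag) = 4.6844 mol.
Mass of Ag = 4.6844 × 107.87 = 505.31 g.

505.3 g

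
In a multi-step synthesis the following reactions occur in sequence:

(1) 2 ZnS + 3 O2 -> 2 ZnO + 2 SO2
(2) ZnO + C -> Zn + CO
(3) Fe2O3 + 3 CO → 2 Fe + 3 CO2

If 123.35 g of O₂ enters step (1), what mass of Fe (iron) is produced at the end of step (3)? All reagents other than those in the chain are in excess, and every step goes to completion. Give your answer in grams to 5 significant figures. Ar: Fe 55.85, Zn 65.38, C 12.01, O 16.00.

M(O2) = 2(16.00) = 32.00 g/mol.
M(Fe) = 55.85 g/mol.
n(O2) = 123.35 / 32.00 = 3.85469 mol.
Reaction (1): O2→ZnO ratio 3:2 ⇒ n(ZnO) = 2.56979 mol.
Reaction (2): ZnO→CO ratio 1:1 ⇒ n(CO) = 2.56979 mol.
Reaction (3): CO→Fe ratio 3:2 ⇒ n(Fe) = 1.71319 mol.
Mass of Fe = 1.71319 × 55.85 = 95.6819 g.

95.682 g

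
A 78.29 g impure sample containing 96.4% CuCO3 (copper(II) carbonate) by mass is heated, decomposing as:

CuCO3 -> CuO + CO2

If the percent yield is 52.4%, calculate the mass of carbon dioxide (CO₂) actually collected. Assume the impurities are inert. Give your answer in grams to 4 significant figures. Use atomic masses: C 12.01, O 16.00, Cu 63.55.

Pure CuCO3 available = 78.29 g × 0.964 = 75.472 g.
M(CuCO3) = 63.55 + 12.01 + 3(16.00) = 123.56 g/mol.
M(CO2) = 12.01 + 2(16.00) = 44.01 g/mol.
n(CuCO3) = 75.472 g / 123.56 g/mol = 0.61081 mol.
From the equation the CuCO3:CO2 mole ratio is 1:1, so n(CO2) = 0.61081 × 1/1 = 0.61081 mol.
Mass of CO2 = 0.61081 mol × 44.01 g/mol = 26.882 g.
Actual mass collected = 26.882 g × 0.524 = 14.086 g.

14.09 g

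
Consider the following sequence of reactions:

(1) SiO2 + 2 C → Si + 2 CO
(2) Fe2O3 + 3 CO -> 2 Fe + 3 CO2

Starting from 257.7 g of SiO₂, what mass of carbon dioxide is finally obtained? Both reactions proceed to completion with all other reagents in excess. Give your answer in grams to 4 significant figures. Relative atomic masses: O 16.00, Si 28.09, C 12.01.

M(SiO2) = 28.09 + 2(16.00) = 60.09 g/mol.
M(CO2) = 12.01 + 2(16.00) = 44.01 g/mol.
n(SiO2) = 257.70 / 60.09 = 4.2886 mol.
Step 1 gives a 1:2 ratio of SiO2 to CO, so n(CO) = 8.5771 mol.
In step 2 the CO:CO2 ratio is 3:3, so n(CO2) = 8.5771 mol.
Mass of CO2 = 8.5771 × 44.01 = 377.48 g.

377.5 g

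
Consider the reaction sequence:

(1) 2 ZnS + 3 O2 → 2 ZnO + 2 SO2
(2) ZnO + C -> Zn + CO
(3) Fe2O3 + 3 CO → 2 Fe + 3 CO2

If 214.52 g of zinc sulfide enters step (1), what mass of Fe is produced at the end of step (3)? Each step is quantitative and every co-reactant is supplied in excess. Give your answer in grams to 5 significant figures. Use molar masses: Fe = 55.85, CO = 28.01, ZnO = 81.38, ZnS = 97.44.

81.971 g

n(ZnS) = 214.52 / 97.44 = 2.20156 mol.
Reaction (1): ZnS→ZnO ratio 2:2 ⇒ n(ZnO) = 2.20156 mol.
Reaction (2): ZnO→CO ratio 1:1 ⇒ n(CO) = 2.20156 mol.
Reaction (3): CO→Fe ratio 3:2 ⇒ n(Fe) = 1.46771 mol.
Mass of Fe = 1.46771 × 55.85 = 81.9714 g.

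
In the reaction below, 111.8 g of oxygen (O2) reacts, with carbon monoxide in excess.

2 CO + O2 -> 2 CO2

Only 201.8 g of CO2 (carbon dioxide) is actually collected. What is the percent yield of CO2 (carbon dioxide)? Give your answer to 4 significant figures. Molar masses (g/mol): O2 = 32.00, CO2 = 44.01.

65.62 %

n(O2) = 111.80 g / 32.00 g/mol = 3.4937 mol.
From the equation the O2:CO2 mole ratio is 1:2, so n(CO2) = 3.4937 × 2/1 = 6.9875 mol.
Mass of CO2 = 6.9875 mol × 44.01 g/mol = 307.52 g.
This is the theoretical yield. Percent yield = 201.8 g / 307.52 g × 100% = 65.622%.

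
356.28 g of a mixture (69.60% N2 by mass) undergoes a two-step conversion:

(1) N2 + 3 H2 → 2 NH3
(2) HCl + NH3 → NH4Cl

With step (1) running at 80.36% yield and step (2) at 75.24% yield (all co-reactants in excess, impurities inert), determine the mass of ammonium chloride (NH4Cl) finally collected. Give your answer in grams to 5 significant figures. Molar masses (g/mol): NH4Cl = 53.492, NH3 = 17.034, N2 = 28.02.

572.45 g

Pure N2 = 356.28 × 0.6960 = 247.971 g.
n(N2) = 247.971 / 28.02 = 8.84978 mol.
Step 1 (N2:NH3 = 1:2): theoretical n(NH3) = 17.6996 mol; at 80.36% yield, n(NH3) = 14.2234 mol.
Step 2 (NH3:NH4Cl = 1:1): theoretical n(NH4Cl) = 14.2234 mol, so theoretical mass = 14.2234 × 53.492 = 760.836 g.
At 75.24% yield, actual mass of NH4Cl = 760.836 × 0.7524 = 572.453 g.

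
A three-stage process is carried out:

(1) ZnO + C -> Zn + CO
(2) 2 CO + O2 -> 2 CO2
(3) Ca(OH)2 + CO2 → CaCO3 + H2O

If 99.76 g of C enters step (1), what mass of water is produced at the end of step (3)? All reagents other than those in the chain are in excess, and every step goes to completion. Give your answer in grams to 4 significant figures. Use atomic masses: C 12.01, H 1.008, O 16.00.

M(C) = 12.01 g/mol.
M(H2O) = 2(1.008) + 16.00 = 18.016 g/mol.
n(C) = 99.76 / 12.01 = 8.3064 mol.
Reaction (1): C→CO ratio 1:1 ⇒ n(CO) = 8.3064 mol.
Reaction (2): CO→CO2 ratio 2:2 ⇒ n(CO2) = 8.3064 mol.
Reaction (3): CO2→H2O ratio 1:1 ⇒ n(H2O) = 8.3064 mol.
Mass of H2O = 8.3064 × 18.016 = 149.65 g.

149.6 g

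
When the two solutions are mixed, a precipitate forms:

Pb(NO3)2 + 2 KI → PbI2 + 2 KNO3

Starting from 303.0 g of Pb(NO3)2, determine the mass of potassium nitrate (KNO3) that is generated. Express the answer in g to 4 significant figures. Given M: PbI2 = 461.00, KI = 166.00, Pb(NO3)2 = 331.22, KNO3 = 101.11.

185.0 g

n(Pb(NO3)2) = 303.00 g / 331.22 g/mol = 0.91480 mol.
From the equation the Pb(NO3)2:KNO3 mole ratio is 1:2, so n(KNO3) = 0.91480 × 2/1 = 1.8296 mol.
Mass of KNO3 = 1.8296 mol × 101.11 g/mol = 184.99 g.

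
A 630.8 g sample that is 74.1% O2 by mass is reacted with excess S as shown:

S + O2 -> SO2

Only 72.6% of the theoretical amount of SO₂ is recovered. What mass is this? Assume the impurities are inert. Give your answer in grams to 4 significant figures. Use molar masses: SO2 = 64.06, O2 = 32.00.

679.3 g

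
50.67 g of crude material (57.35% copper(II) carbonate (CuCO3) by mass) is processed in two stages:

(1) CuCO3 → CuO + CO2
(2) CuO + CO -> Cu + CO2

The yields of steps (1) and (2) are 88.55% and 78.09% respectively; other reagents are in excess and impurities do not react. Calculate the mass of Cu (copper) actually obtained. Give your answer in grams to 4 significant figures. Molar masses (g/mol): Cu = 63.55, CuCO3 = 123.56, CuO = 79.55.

10.33 g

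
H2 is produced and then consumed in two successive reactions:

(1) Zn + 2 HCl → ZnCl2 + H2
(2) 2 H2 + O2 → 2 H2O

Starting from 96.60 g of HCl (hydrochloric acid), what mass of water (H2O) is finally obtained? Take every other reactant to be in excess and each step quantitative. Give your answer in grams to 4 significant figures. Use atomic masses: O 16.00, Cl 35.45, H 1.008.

23.87 g

M(HCl) = 1.008 + 35.45 = 36.458 g/mol.
M(H2O) = 2(1.008) + 16.00 = 18.016 g/mol.
n(HCl) = 96.600 / 36.458 = 2.6496 mol.
Step 1 gives a 2:1 ratio of HCl to H2, so n(H2) = 1.3248 mol.
In step 2 the H2:H2O ratio is 2:2, so n(H2O) = 1.3248 mol.
Mass of H2O = 1.3248 × 18.016 = 23.868 g.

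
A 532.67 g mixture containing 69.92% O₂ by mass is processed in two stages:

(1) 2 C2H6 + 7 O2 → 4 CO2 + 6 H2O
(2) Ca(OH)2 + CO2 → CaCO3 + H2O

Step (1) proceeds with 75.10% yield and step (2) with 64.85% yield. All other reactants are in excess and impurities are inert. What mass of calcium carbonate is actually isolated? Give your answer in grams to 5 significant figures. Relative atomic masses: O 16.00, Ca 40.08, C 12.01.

Pure O2 = 532.67 × 0.6992 = 372.443 g.
M(O2) = 2(16.00) = 32.00 g/mol.
M(CaCO3) = 40.08 + 12.01 + 3(16.00) = 100.09 g/mol.
n(O2) = 372.443 / 32.00 = 11.6388 mol.
Step 1 (O2:CO2 = 7:4): theoretical n(CO2) = 6.65077 mol; at 75.10% yield, n(CO2) = 4.99472 mol.
Step 2 (CO2:CaCO3 = 1:1): theoretical n(CaCO3) = 4.99472 mol, so theoretical mass = 4.99472 × 100.09 = 499.922 g.
At 64.85% yield, actual mass of CaCO3 = 499.922 × 0.6485 = 324.199 g.

324.20 g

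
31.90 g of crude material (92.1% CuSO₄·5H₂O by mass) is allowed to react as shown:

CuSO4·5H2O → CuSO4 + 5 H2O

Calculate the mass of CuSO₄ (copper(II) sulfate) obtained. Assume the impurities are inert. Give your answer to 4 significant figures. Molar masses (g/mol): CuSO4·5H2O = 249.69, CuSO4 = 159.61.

Mass of pure CuSO4·5H2O = 31.90 g × 0.921 = 29.380 g.
n(CuSO4·5H2O) = 29.380 g / 249.69 g/mol = 0.11767 mol.
From the equation the CuSO4·5H2O:CuSO4 mole ratio is 1:1, so n(CuSO4) = 0.11767 × 1/1 = 0.11767 mol.
Mass of CuSO4 = 0.11767 mol × 159.61 g/mol = 18.781 g.

18.78 g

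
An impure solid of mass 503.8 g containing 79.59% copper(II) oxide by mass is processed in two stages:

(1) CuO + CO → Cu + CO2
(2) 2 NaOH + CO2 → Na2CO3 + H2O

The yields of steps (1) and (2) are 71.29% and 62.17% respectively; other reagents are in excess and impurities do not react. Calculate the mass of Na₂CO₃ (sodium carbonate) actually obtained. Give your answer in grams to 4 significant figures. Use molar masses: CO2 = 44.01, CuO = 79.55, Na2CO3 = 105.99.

236.8 g

Pure CuO = 503.8 × 0.7959 = 400.97 g.
n(CuO) = 400.97 / 79.55 = 5.0405 mol.
Step 1 (CuO:CO2 = 1:1): theoretical n(CO2) = 5.0405 mol; at 71.29% yield, n(CO2) = 3.5934 mol.
Step 2 (CO2:Na2CO3 = 1:1): theoretical n(Na2CO3) = 3.5934 mol, so theoretical mass = 3.5934 × 105.99 = 380.86 g.
At 62.17% yield, actual mass of Na2CO3 = 380.86 × 0.6217 = 236.78 g.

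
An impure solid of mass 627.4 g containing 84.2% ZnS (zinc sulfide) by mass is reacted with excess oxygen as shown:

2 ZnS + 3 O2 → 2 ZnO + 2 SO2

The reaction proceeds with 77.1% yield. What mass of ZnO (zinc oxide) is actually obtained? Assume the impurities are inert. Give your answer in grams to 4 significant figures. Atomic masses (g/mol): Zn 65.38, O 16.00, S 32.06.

340.2 g

Pure ZnS available = 627.4 g × 0.842 = 528.27 g.
M(ZnS) = 65.38 + 32.06 = 97.44 g/mol.
M(ZnO) = 65.38 + 16.00 = 81.38 g/mol.
n(ZnS) = 528.27 g / 97.44 g/mol = 5.4215 mol.
From the equation the ZnS:ZnO mole ratio is 2:2, so n(ZnO) = 5.4215 × 2/2 = 5.4215 mol.
Mass of ZnO = 5.4215 mol × 81.38 g/mol = 441.20 g.
Actual mass collected = 441.20 g × 0.771 = 340.17 g.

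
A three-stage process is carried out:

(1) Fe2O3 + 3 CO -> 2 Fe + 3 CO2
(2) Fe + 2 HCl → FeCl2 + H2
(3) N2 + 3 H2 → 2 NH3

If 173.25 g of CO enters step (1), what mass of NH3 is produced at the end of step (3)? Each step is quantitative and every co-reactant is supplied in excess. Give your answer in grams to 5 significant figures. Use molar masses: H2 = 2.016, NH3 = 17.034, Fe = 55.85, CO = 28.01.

n(CO) = 173.25 / 28.01 = 6.18529 mol.
Reaction (1): CO→Fe ratio 3:2 ⇒ n(Fe) = 4.12353 mol.
Reaction (2): Fe→H2 ratio 1:1 ⇒ n(H2) = 4.12353 mol.
Reaction (3): H2→NH3 ratio 3:2 ⇒ n(NH3) = 2.74902 mol.
Mass of NH3 = 2.74902 × 17.034 = 46.8268 g.

46.827 g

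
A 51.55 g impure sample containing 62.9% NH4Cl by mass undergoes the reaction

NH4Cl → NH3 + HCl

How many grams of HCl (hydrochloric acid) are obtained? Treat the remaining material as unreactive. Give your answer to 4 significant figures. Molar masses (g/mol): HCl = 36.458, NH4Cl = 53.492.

22.10 g

Mass of pure NH4Cl = 51.55 g × 0.629 = 32.425 g.
n(NH4Cl) = 32.425 g / 53.492 g/mol = 0.60616 mol.
From the equation the NH4Cl:HCl mole ratio is 1:1, so n(HCl) = 0.60616 × 1/1 = 0.60616 mol.
Mass of HCl = 0.60616 mol × 36.458 g/mol = 22.100 g.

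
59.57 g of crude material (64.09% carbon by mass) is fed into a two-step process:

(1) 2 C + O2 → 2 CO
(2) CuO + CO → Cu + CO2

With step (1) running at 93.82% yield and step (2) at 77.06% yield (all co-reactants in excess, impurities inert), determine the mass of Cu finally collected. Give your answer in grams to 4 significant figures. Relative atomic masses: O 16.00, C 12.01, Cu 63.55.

146.1 g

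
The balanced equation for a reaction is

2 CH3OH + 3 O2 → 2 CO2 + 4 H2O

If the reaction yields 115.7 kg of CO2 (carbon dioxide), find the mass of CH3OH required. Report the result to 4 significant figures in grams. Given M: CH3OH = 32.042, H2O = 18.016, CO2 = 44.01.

84240 g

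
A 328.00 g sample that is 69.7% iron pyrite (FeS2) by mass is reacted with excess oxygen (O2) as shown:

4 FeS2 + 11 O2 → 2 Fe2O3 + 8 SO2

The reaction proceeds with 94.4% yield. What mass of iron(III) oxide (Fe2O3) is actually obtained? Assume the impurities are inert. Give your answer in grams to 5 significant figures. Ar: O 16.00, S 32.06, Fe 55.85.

Pure FeS2 available = 328.00 g × 0.697 = 228.616 g.
M(FeS2) = 55.85 + 2(32.06) = 119.97 g/mol.
M(Fe2O3) = 2(55.85) + 3(16.00) = 159.70 g/mol.
n(FeS2) = 228.616 g / 119.97 g/mol = 1.90561 mol.
From the equation the FeS2:Fe2O3 mole ratio is 4:2, so n(Fe2O3) = 1.90561 × 2/4 = 0.952805 mol.
Mass of Fe2O3 = 0.952805 mol × 159.70 g/mol = 152.163 g.
Actual mass collected = 152.163 g × 0.944 = 143.642 g.

143.64 g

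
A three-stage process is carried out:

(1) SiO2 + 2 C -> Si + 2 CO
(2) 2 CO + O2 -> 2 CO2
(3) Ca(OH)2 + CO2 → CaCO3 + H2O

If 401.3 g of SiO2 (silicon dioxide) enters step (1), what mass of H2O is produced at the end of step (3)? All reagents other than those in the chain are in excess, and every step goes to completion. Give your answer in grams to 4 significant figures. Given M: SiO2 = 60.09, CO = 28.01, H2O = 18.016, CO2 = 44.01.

n(SiO2) = 401.3 / 60.09 = 6.6783 mol.
Reaction (1): SiO2→CO ratio 1:2 ⇒ n(CO) = 13.357 mol.
Reaction (2): CO→CO2 ratio 2:2 ⇒ n(CO2) = 13.357 mol.
Reaction (3): CO2→H2O ratio 1:1 ⇒ n(H2O) = 13.357 mol.
Mass of H2O = 13.357 × 18.016 = 240.63 g.

240.6 g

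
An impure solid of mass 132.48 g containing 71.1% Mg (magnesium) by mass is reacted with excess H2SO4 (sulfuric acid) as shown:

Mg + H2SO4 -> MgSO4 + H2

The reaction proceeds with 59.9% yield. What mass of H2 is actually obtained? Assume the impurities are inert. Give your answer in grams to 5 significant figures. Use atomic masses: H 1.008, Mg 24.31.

Pure Mg available = 132.48 g × 0.711 = 94.1933 g.
M(Mg) = 24.31 g/mol.
M(H2) = 2(1.008) = 2.016 g/mol.
n(Mg) = 94.1933 g / 24.31 g/mol = 3.87467 mol.
From the equation the Mg:H2 mole ratio is 1:1, so n(H2) = 3.87467 × 1/1 = 3.87467 mol.
Mass of H2 = 3.87467 mol × 2.016 g/mol = 7.81134 g.
Actual mass collected = 7.81134 g × 0.599 = 4.67899 g.

4.6790 g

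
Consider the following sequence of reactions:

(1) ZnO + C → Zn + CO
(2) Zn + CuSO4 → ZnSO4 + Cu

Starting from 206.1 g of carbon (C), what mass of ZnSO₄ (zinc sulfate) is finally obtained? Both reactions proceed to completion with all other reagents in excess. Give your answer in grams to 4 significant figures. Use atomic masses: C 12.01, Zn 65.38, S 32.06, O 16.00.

M(C) = 12.01 g/mol.
M(ZnSO4) = 65.38 + 32.06 + 4(16.00) = 161.44 g/mol.
n(C) = 206.10 / 12.01 = 17.161 mol.
Step 1 gives a 1:1 ratio of C to Zn, so n(Zn) = 17.161 mol.
In step 2 the Zn:ZnSO4 ratio is 1:1, so n(ZnSO4) = 17.161 mol.
Mass of ZnSO4 = 17.161 × 161.44 = 2770.4 g.

2770 g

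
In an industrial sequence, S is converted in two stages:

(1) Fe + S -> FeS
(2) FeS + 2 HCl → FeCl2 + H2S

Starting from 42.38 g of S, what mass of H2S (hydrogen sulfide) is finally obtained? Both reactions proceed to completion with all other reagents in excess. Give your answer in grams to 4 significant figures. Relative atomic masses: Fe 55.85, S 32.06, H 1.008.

M(S) = 32.06 g/mol.
M(H2S) = 2(1.008) + 32.06 = 34.076 g/mol.
n(S) = 42.380 / 32.06 = 1.3219 mol.
Step 1 gives a 1:1 ratio of S to FeS, so n(FeS) = 1.3219 mol.
In step 2 the FeS:H2S ratio is 1:1, so n(H2S) = 1.3219 mol.
Mass of H2S = 1.3219 × 34.076 = 45.045 g.

45.04 g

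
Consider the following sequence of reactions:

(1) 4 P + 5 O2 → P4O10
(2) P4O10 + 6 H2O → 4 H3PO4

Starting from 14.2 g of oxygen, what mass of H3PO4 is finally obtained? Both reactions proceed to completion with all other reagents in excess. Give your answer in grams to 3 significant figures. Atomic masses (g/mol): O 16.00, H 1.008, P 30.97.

M(O2) = 2(16.00) = 32.00 g/mol.
M(H3PO4) = 3(1.008) + 30.97 + 4(16.00) = 97.994 g/mol.
n(O2) = 14.20 / 32.00 = 0.4437 mol.
Step 1 gives a 5:1 ratio of O2 to P4O10, so n(P4O10) = 0.08875 mol.
In step 2 the P4O10:H3PO4 ratio is 1:4, so n(H3PO4) = 0.3550 mol.
Mass of H3PO4 = 0.3550 × 97.994 = 34.79 g.

34.8 g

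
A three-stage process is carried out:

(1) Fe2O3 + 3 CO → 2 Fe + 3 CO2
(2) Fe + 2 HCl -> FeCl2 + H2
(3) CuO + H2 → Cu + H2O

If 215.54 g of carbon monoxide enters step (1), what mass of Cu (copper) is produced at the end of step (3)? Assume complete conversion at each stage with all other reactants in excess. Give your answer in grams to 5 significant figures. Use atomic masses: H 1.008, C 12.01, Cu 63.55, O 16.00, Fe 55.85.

M(CO) = 12.01 + 16.00 = 28.01 g/mol.
M(Cu) = 63.55 g/mol.
n(CO) = 215.54 / 28.01 = 7.69511 mol.
Reaction (1): CO→Fe ratio 3:2 ⇒ n(Fe) = 5.13007 mol.
Reaction (2): Fe→H2 ratio 1:1 ⇒ n(H2) = 5.13007 mol.
Reaction (3): H2→Cu ratio 1:1 ⇒ n(Cu) = 5.13007 mol.
Mass of Cu = 5.13007 × 63.55 = 326.016 g.

326.02 g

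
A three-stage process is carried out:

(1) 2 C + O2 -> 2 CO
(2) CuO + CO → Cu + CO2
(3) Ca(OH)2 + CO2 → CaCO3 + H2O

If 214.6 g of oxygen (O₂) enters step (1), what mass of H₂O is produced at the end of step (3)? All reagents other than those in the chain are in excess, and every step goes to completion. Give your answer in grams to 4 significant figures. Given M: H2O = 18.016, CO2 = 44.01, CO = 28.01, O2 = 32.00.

n(O2) = 214.6 / 32.00 = 6.7062 mol.
Reaction (1): O2→CO ratio 1:2 ⇒ n(CO) = 13.412 mol.
Reaction (2): CO→CO2 ratio 1:1 ⇒ n(CO2) = 13.412 mol.
Reaction (3): CO2→H2O ratio 1:1 ⇒ n(H2O) = 13.412 mol.
Mass of H2O = 13.412 × 18.016 = 241.64 g.

241.6 g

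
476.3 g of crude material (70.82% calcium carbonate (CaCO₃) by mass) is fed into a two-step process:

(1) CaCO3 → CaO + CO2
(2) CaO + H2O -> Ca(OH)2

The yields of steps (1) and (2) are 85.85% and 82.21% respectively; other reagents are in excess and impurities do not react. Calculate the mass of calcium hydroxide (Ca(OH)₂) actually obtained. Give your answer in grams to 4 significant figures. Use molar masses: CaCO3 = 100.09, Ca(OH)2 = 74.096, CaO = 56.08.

Pure CaCO3 = 476.3 × 0.7082 = 337.32 g.
n(CaCO3) = 337.32 / 100.09 = 3.3701 mol.
Step 1 (CaCO3:CaO = 1:1): theoretical n(CaO) = 3.3701 mol; at 85.85% yield, n(CaO) = 2.8933 mol.
Step 2 (CaO:Ca(OH)2 = 1:1): theoretical n(Ca(OH)2) = 2.8933 mol, so theoretical mass = 2.8933 × 74.096 = 214.38 g.
At 82.21% yield, actual mass of Ca(OH)2 = 214.38 × 0.8221 = 176.24 g.

176.2 g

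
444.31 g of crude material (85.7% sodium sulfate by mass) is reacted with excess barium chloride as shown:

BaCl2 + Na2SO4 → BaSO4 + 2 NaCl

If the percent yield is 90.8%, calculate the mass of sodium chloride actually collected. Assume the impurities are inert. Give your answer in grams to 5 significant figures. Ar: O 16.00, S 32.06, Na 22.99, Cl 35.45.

Pure Na2SO4 available = 444.31 g × 0.857 = 380.774 g.
M(Na2SO4) = 2(22.99) + 32.06 + 4(16.00) = 142.04 g/mol.
M(NaCl) = 22.99 + 35.45 = 58.44 g/mol.
n(Na2SO4) = 380.774 g / 142.04 g/mol = 2.68075 mol.
From the equation the Na2SO4:NaCl mole ratio is 1:2, so n(NaCl) = 2.68075 × 2/1 = 5.36150 mol.
Mass of NaCl = 5.36150 mol × 58.44 g/mol = 313.326 g.
Actual mass collected = 313.326 g × 0.908 = 284.500 g.

284.50 g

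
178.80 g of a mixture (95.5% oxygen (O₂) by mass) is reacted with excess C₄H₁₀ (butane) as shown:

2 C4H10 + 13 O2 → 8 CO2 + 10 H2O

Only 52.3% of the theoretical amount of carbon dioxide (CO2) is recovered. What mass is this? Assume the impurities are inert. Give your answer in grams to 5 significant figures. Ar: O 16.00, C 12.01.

Pure O2 available = 178.80 g × 0.955 = 170.754 g.
M(O2) = 2(16.00) = 32.00 g/mol.
M(CO2) = 12.01 + 2(16.00) = 44.01 g/mol.
n(O2) = 170.754 g / 32.00 g/mol = 5.33606 mol.
From the equation the O2:CO2 mole ratio is 13:8, so n(CO2) = 5.33606 × 8/13 = 3.28373 mol.
Mass of CO2 = 3.28373 mol × 44.01 g/mol = 144.517 g.
Actual mass collected = 144.517 g × 0.523 = 75.5824 g.

75.582 g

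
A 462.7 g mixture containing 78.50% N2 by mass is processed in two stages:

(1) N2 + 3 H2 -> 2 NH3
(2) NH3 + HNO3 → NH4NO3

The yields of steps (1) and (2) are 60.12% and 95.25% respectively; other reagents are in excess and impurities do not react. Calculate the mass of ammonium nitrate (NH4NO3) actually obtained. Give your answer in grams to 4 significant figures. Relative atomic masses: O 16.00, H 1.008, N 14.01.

1188 g

Pure N2 = 462.7 × 0.7850 = 363.22 g.
M(N2) = 2(14.01) = 28.02 g/mol.
M(NH4NO3) = 2(14.01) + 4(1.008) + 3(16.00) = 80.052 g/mol.
n(N2) = 363.22 / 28.02 = 12.963 mol.
Step 1 (N2:NH3 = 1:2): theoretical n(NH3) = 25.926 mol; at 60.12% yield, n(NH3) = 15.587 mol.
Step 2 (NH3:NH4NO3 = 1:1): theoretical n(NH4NO3) = 15.587 mol, so theoretical mass = 15.587 × 80.052 = 1247.7 g.
At 95.25% yield, actual mass of NH4NO3 = 1247.7 × 0.9525 = 1188.5 g.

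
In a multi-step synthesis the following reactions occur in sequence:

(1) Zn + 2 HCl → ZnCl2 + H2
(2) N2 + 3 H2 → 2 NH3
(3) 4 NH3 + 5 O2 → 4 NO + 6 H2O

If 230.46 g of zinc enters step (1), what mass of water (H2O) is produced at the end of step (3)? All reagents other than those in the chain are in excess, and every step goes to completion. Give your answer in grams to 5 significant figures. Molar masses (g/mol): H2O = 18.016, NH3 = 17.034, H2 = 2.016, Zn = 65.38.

63.505 g

n(Zn) = 230.46 / 65.38 = 3.52493 mol.
Reaction (1): Zn→H2 ratio 1:1 ⇒ n(H2) = 3.52493 mol.
Reaction (2): H2→NH3 ratio 3:2 ⇒ n(NH3) = 2.34995 mol.
Reaction (3): NH3→H2O ratio 4:6 ⇒ n(H2O) = 3.52493 mol.
Mass of H2O = 3.52493 × 18.016 = 63.5052 g.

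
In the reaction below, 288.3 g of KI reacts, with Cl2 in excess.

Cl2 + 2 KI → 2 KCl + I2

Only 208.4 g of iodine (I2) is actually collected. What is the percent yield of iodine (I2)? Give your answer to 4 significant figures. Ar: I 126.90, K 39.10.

M(KI) = 39.10 + 126.90 = 166.00 g/mol.
M(I2) = 2(126.90) = 253.80 g/mol.
n(KI) = 288.30 g / 166.00 g/mol = 1.7367 mol.
From the equation the KI:I2 mole ratio is 2:1, so n(I2) = 1.7367 × 1/2 = 0.86837 mol.
Mass of I2 = 0.86837 mol × 253.80 g/mol = 220.39 g.
This is the theoretical yield. Percent yield = 208.4 g / 220.39 g × 100% = 94.558%.

94.56 %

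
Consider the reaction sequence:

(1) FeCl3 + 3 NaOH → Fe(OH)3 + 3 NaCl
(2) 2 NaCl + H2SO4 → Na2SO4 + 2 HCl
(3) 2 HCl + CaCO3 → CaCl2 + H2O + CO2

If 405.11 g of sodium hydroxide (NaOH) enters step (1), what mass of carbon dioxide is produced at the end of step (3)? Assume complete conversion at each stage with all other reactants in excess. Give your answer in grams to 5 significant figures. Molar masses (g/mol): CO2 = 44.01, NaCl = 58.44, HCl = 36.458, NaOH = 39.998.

222.87 g

n(NaOH) = 405.11 / 39.998 = 10.1283 mol.
Reaction (1): NaOH→NaCl ratio 3:3 ⇒ n(NaCl) = 10.1283 mol.
Reaction (2): NaCl→HCl ratio 2:2 ⇒ n(HCl) = 10.1283 mol.
Reaction (3): HCl→CO2 ratio 2:1 ⇒ n(CO2) = 5.06413 mol.
Mass of CO2 = 5.06413 × 44.01 = 222.872 g.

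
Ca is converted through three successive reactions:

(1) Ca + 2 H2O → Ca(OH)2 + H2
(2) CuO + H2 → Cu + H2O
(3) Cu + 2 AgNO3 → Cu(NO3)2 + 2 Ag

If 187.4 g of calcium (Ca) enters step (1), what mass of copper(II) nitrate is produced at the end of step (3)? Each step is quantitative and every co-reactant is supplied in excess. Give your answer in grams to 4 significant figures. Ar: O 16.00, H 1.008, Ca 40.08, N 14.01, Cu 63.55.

877.0 g

M(Ca) = 40.08 g/mol.
M(Cu(NO3)2) = 63.55 + 2(14.01) + 6(16.00) = 187.57 g/mol.
n(Ca) = 187.4 / 40.08 = 4.6756 mol.
Reaction (1): Ca→H2 ratio 1:1 ⇒ n(H2) = 4.6756 mol.
Reaction (2): H2→Cu ratio 1:1 ⇒ n(Cu) = 4.6756 mol.
Reaction (3): Cu→Cu(NO3)2 ratio 1:1 ⇒ n(Cu(NO3)2) = 4.6756 mol.
Mass of Cu(NO3)2 = 4.6756 × 187.57 = 877.01 g.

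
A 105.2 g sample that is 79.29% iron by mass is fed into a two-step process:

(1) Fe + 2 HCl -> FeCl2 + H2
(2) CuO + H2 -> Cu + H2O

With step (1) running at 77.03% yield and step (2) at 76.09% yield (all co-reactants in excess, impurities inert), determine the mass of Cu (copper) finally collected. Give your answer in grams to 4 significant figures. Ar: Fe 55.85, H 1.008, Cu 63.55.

Pure Fe = 105.2 × 0.7929 = 83.413 g.
M(Fe) = 55.85 g/mol.
M(Cu) = 63.55 g/mol.
n(Fe) = 83.413 / 55.85 = 1.4935 mol.
Step 1 (Fe:H2 = 1:1): theoretical n(H2) = 1.4935 mol; at 77.03% yield, n(H2) = 1.1505 mol.
Step 2 (H2:Cu = 1:1): theoretical n(Cu) = 1.1505 mol, so theoretical mass = 1.1505 × 63.55 = 73.112 g.
At 76.09% yield, actual mass of Cu = 73.112 × 0.7609 = 55.631 g.

55.63 g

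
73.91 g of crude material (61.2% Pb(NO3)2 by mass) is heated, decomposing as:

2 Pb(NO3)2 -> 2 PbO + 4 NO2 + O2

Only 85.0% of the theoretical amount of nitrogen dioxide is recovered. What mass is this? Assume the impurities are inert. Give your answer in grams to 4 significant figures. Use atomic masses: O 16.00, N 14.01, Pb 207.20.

Pure Pb(NO3)2 available = 73.91 g × 0.612 = 45.233 g.
M(Pb(NO3)2) = 207.20 + 2(14.01) + 6(16.00) = 331.22 g/mol.
M(NO2) = 14.01 + 2(16.00) = 46.01 g/mol.
n(Pb(NO3)2) = 45.233 g / 331.22 g/mol = 0.13656 mol.
From the equation the Pb(NO3)2:NO2 mole ratio is 2:4, so n(NO2) = 0.13656 × 4/2 = 0.27313 mol.
Mass of NO2 = 0.27313 mol × 46.01 g/mol = 12.567 g.
Actual mass collected = 12.567 g × 0.850 = 10.682 g.

10.68 g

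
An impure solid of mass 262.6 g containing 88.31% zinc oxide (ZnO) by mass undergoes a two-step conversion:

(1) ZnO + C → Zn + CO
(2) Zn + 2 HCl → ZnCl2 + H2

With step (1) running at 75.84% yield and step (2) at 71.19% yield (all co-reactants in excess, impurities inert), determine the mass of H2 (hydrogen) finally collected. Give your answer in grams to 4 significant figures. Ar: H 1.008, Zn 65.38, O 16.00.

Pure ZnO = 262.6 × 0.8831 = 231.90 g.
M(ZnO) = 65.38 + 16.00 = 81.38 g/mol.
M(H2) = 2(1.008) = 2.016 g/mol.
n(ZnO) = 231.90 / 81.38 = 2.8496 mol.
Step 1 (ZnO:Zn = 1:1): theoretical n(Zn) = 2.8496 mol; at 75.84% yield, n(Zn) = 2.1612 mol.
Step 2 (Zn:H2 = 1:1): theoretical n(H2) = 2.1612 mol, so theoretical mass = 2.1612 × 2.016 = 4.3569 g.
At 71.19% yield, actual mass of H2 = 4.3569 × 0.7119 = 3.1017 g.

3.102 g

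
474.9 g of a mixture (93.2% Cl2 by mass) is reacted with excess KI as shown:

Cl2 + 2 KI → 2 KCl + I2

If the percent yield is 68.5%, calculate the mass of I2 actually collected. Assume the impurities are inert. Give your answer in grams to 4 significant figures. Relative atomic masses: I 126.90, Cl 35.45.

1085 g

Pure Cl2 available = 474.9 g × 0.932 = 442.61 g.
M(Cl2) = 2(35.45) = 70.90 g/mol.
M(I2) = 2(126.90) = 253.80 g/mol.
n(Cl2) = 442.61 g / 70.90 g/mol = 6.2427 mol.
From the equation the Cl2:I2 mole ratio is 1:1, so n(I2) = 6.2427 × 1/1 = 6.2427 mol.
Mass of I2 = 6.2427 mol × 253.80 g/mol = 1584.4 g.
Actual mass collected = 1584.4 g × 0.685 = 1085.3 g.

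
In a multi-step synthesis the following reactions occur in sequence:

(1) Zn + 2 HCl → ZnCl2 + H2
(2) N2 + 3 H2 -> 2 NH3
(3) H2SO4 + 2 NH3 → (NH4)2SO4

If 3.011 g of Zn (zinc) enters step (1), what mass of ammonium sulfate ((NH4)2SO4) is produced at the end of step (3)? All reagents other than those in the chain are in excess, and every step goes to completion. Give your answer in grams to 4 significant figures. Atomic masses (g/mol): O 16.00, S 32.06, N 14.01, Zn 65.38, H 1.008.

M(Zn) = 65.38 g/mol.
M((NH4)2SO4) = 2(14.01) + 8(1.008) + 32.06 + 4(16.00) = 132.144 g/mol.
n(Zn) = 3.011 / 65.38 = 0.046054 mol.
Reaction (1): Zn→H2 ratio 1:1 ⇒ n(H2) = 0.046054 mol.
Reaction (2): H2→NH3 ratio 3:2 ⇒ n(NH3) = 0.030703 mol.
Reaction (3): NH3→(NH4)2SO4 ratio 2:1 ⇒ n((NH4)2SO4) = 0.015351 mol.
Mass of (NH4)2SO4 = 0.015351 × 132.144 = 2.0286 g.

2.029 g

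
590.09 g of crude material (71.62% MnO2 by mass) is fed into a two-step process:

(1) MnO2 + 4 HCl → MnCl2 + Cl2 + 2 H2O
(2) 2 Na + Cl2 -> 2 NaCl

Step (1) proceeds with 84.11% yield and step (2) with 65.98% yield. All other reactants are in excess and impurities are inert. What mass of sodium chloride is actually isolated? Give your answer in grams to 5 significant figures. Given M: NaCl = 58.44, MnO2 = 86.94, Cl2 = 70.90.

Pure MnO2 = 590.09 × 0.7162 = 422.622 g.
n(MnO2) = 422.622 / 86.94 = 4.86108 mol.
Step 1 (MnO2:Cl2 = 1:1): theoretical n(Cl2) = 4.86108 mol; at 84.11% yield, n(Cl2) = 4.08866 mol.
Step 2 (Cl2:NaCl = 1:2): theoretical n(NaCl) = 8.17731 mol, so theoretical mass = 8.17731 × 58.44 = 477.882 g.
At 65.98% yield, actual mass of NaCl = 477.882 × 0.6598 = 315.307 g.

315.31 g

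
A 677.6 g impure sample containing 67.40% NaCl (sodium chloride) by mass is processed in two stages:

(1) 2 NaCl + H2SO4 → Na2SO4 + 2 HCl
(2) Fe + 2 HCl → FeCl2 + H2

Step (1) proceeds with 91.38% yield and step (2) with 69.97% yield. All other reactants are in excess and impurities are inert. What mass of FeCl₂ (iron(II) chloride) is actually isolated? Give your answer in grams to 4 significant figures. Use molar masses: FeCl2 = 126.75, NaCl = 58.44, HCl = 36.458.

316.7 g

Pure NaCl = 677.6 × 0.6740 = 456.70 g.
n(NaCl) = 456.70 / 58.44 = 7.8149 mol.
Step 1 (NaCl:HCl = 2:2): theoretical n(HCl) = 7.8149 mol; at 91.38% yield, n(HCl) = 7.1413 mol.
Step 2 (HCl:FeCl2 = 2:1): theoretical n(FeCl2) = 3.5706 mol, so theoretical mass = 3.5706 × 126.75 = 452.58 g.
At 69.97% yield, actual mass of FeCl2 = 452.58 × 0.6997 = 316.67 g.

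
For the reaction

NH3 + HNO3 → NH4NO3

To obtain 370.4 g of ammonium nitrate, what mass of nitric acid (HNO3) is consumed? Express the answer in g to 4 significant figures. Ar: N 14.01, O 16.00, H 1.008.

291.6 g

M(NH4NO3) = 2(14.01) + 4(1.008) + 3(16.00) = 80.052 g/mol.
M(HNO3) = 1.008 + 14.01 + 3(16.00) = 63.018 g/mol.
n(NH4NO3) = 370.40 g / 80.052 g/mol = 4.6270 mol.
From the equation the NH4NO3:HNO3 mole ratio is 1:1, so n(HNO3) = 4.6270 × 1/1 = 4.6270 mol.
Mass of HNO3 = 4.6270 mol × 63.018 g/mol = 291.58 g.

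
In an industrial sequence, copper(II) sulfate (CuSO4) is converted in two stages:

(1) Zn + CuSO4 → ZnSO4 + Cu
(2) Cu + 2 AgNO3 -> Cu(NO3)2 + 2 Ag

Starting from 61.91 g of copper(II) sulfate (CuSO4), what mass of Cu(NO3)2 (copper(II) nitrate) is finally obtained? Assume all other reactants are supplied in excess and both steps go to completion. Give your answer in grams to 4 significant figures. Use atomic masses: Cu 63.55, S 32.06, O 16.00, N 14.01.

72.76 g

M(CuSO4) = 63.55 + 32.06 + 4(16.00) = 159.61 g/mol.
M(Cu(NO3)2) = 63.55 + 2(14.01) + 6(16.00) = 187.57 g/mol.
n(CuSO4) = 61.910 / 159.61 = 0.38788 mol.
Step 1 gives a 1:1 ratio of CuSO4 to Cu, so n(Cu) = 0.38788 mol.
In step 2 the Cu:Cu(NO3)2 ratio is 1:1, so n(Cu(NO3)2) = 0.38788 mol.
Mass of Cu(NO3)2 = 0.38788 × 187.57 = 72.755 g.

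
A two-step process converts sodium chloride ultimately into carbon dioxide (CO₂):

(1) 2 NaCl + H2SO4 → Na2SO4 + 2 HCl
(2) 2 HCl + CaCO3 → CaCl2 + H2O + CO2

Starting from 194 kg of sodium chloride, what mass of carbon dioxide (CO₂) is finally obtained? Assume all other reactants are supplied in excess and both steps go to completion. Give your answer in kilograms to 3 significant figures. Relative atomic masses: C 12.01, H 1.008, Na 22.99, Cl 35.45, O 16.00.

73.0 kg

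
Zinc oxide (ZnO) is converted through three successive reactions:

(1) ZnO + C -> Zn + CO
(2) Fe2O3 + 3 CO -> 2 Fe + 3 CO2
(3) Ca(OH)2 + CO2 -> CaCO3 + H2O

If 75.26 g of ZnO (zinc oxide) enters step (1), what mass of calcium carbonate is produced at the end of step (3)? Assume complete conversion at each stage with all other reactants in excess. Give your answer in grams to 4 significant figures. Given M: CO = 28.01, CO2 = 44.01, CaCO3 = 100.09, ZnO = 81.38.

92.56 g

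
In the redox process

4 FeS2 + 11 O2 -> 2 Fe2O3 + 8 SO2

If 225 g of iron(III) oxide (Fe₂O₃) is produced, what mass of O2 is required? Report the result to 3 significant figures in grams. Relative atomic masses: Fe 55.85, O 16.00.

M(Fe2O3) = 2(55.85) + 3(16.00) = 159.70 g/mol.
M(O2) = 2(16.00) = 32.00 g/mol.
n(Fe2O3) = 225.0 g / 159.70 g/mol = 1.409 mol.
From the equation the Fe2O3:O2 mole ratio is 2:11, so n(O2) = 1.409 × 11/2 = 7.749 mol.
Mass of O2 = 7.749 mol × 32.00 g/mol = 248.0 g.

248 g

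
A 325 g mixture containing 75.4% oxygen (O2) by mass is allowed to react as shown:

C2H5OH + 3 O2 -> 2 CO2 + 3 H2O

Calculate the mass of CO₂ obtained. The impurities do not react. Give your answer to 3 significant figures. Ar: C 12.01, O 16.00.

Mass of pure O2 = 325 g × 0.754 = 245.1 g.
M(O2) = 2(16.00) = 32.00 g/mol.
M(CO2) = 12.01 + 2(16.00) = 44.01 g/mol.
n(O2) = 245.1 g / 32.00 g/mol = 7.658 mol.
From the equation the O2:CO2 mole ratio is 3:2, so n(CO2) = 7.658 × 2/3 = 5.105 mol.
Mass of CO2 = 5.105 mol × 44.01 g/mol = 224.7 g.

225 g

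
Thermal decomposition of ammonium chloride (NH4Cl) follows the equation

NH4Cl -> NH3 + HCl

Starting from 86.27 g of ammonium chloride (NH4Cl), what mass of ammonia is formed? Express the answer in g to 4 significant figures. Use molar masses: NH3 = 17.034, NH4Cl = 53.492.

n(NH4Cl) = 86.270 g / 53.492 g/mol = 1.6128 mol.
From the equation the NH4Cl:NH3 mole ratio is 1:1, so n(NH3) = 1.6128 × 1/1 = 1.6128 mol.
Mass of NH3 = 1.6128 mol × 17.034 g/mol = 27.472 g.

27.47 g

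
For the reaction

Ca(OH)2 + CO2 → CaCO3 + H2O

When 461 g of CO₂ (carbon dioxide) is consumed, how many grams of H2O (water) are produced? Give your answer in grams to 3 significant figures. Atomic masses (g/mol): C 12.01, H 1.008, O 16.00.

189 g

M(CO2) = 12.01 + 2(16.00) = 44.01 g/mol.
M(H2O) = 2(1.008) + 16.00 = 18.016 g/mol.
n(CO2) = 461.0 g / 44.01 g/mol = 10.47 mol.
From the equation the CO2:H2O mole ratio is 1:1, so n(H2O) = 10.47 × 1/1 = 10.47 mol.
Mass of H2O = 10.47 mol × 18.016 g/mol = 188.7 g.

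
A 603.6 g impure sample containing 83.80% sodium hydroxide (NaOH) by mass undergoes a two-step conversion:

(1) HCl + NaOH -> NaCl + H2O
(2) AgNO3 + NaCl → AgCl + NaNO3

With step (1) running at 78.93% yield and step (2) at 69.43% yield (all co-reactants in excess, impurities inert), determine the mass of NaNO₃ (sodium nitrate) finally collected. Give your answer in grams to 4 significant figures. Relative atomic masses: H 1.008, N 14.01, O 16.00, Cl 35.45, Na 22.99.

589.1 g

Pure NaOH = 603.6 × 0.8380 = 505.82 g.
M(NaOH) = 22.99 + 16.00 + 1.008 = 39.998 g/mol.
M(NaNO3) = 22.99 + 14.01 + 3(16.00) = 85.00 g/mol.
n(NaOH) = 505.82 / 39.998 = 12.646 mol.
Step 1 (NaOH:NaCl = 1:1): theoretical n(NaCl) = 12.646 mol; at 78.93% yield, n(NaCl) = 9.9815 mol.
Step 2 (NaCl:NaNO3 = 1:1): theoretical n(NaNO3) = 9.9815 mol, so theoretical mass = 9.9815 × 85.00 = 848.43 g.
At 69.43% yield, actual mass of NaNO3 = 848.43 × 0.6943 = 589.06 g.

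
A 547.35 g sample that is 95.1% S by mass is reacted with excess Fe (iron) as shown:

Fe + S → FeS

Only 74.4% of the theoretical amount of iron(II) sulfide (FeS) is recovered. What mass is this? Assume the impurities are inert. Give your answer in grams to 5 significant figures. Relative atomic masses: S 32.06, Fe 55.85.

1061.9 g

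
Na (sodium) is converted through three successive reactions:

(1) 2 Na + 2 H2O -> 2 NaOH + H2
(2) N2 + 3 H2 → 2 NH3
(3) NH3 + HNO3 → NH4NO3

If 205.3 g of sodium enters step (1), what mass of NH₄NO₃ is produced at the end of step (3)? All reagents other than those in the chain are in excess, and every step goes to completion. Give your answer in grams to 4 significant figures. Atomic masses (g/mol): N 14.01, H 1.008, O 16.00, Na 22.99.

238.3 g

M(Na) = 22.99 g/mol.
M(NH4NO3) = 2(14.01) + 4(1.008) + 3(16.00) = 80.052 g/mol.
n(Na) = 205.3 / 22.99 = 8.9300 mol.
Reaction (1): Na→H2 ratio 2:1 ⇒ n(H2) = 4.4650 mol.
Reaction (2): H2→NH3 ratio 3:2 ⇒ n(NH3) = 2.9767 mol.
Reaction (3): NH3→NH4NO3 ratio 1:1 ⇒ n(NH4NO3) = 2.9767 mol.
Mass of NH4NO3 = 2.9767 × 80.052 = 238.29 g.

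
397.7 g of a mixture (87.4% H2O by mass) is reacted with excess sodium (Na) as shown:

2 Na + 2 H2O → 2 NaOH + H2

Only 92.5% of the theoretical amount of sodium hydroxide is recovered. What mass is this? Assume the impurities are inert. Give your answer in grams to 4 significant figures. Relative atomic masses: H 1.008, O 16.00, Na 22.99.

Pure H2O available = 397.7 g × 0.874 = 347.59 g.
M(H2O) = 2(1.008) + 16.00 = 18.016 g/mol.
M(NaOH) = 22.99 + 16.00 + 1.008 = 39.998 g/mol.
n(H2O) = 347.59 g / 18.016 g/mol = 19.293 mol.
From the equation the H2O:NaOH mole ratio is 2:2, so n(NaOH) = 19.293 × 2/2 = 19.293 mol.
Mass of NaOH = 19.293 mol × 39.998 g/mol = 771.70 g.
Actual mass collected = 771.70 g × 0.925 = 713.82 g.

713.8 g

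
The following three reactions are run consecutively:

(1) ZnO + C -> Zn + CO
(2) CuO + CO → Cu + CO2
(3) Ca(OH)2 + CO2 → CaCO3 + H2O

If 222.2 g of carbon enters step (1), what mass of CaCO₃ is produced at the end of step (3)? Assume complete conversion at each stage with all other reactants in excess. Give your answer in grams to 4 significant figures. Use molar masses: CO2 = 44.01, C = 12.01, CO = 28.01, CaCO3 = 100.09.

n(C) = 222.2 / 12.01 = 18.501 mol.
Reaction (1): C→CO ratio 1:1 ⇒ n(CO) = 18.501 mol.
Reaction (2): CO→CO2 ratio 1:1 ⇒ n(CO2) = 18.501 mol.
Reaction (3): CO2→CaCO3 ratio 1:1 ⇒ n(CaCO3) = 18.501 mol.
Mass of CaCO3 = 18.501 × 100.09 = 1851.8 g.

1852 g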